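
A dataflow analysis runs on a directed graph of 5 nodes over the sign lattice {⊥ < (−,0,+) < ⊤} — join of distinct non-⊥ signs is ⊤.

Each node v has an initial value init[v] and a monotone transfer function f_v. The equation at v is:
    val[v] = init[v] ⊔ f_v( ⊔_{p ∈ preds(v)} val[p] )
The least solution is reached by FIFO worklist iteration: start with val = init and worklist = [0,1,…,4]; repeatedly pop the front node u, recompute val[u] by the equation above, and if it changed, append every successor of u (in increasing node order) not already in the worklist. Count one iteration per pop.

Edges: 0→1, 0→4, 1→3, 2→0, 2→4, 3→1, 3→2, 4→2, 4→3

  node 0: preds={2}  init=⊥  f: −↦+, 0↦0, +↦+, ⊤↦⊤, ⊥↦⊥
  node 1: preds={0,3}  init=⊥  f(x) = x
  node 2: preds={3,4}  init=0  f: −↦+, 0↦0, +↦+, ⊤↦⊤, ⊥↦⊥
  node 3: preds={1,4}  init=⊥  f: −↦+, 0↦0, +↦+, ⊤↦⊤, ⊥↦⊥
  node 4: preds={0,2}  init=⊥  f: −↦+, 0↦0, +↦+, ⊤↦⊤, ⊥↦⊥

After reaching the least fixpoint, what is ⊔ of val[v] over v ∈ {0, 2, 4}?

0

Worklist (8 pops):
  #1 pop 0: in=0 → 0 (was ⊥); enqueue []
  #2 pop 1: in=0 → 0 (was ⊥); enqueue []
  #3 pop 2: in=⊥ → 0 (no change)
  #4 pop 3: in=0 → 0 (was ⊥); enqueue [1,2]
  #5 pop 4: in=0 → 0 (was ⊥); enqueue [3]
  #6 pop 1: in=0 → 0 (no change)
  #7 pop 2: in=0 → 0 (no change)
  #8 pop 3: in=0 → 0 (no change)

Fixpoint:
  val[0] = 0
  val[1] = 0
  val[2] = 0
  val[3] = 0
  val[4] = 0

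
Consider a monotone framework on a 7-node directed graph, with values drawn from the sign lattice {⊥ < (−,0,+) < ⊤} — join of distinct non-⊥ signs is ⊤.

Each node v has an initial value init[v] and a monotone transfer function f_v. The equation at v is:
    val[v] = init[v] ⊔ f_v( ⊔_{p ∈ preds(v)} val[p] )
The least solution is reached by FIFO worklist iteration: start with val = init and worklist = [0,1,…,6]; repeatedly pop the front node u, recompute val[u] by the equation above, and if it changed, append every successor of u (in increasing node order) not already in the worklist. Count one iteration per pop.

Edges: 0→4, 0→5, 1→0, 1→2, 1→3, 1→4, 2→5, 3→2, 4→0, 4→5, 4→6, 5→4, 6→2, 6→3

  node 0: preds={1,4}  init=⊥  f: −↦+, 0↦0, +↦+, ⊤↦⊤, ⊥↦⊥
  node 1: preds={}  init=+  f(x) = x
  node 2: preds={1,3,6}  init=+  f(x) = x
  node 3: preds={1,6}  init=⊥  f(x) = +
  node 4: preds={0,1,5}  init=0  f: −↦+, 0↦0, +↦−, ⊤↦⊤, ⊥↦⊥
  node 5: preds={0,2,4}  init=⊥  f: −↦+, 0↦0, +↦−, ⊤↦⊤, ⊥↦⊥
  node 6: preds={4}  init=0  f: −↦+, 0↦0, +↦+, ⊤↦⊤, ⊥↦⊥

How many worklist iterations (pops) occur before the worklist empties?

Trace (11 dequeues):
  [1] u=0 | in ⊤ | out ⊤ | prev ⊥ | push {}
  [2] u=1 | in ⊥ | out + | ==
  [3] u=2 | in ⊤ | out ⊤ | prev + | push {}
  [4] u=3 | in ⊤ | out + | prev ⊥ | push {2}
  [5] u=4 | in ⊤ | out ⊤ | prev 0 | push {0}
  [6] u=5 | in ⊤ | out ⊤ | prev ⊥ | push {4}
  [7] u=6 | in ⊤ | out ⊤ | prev 0 | push {3}
  [8] u=2 | in ⊤ | out ⊤ | ==
  [9] u=0 | in ⊤ | out ⊤ | ==
  [10] u=4 | in ⊤ | out ⊤ | ==
  [11] u=3 | in ⊤ | out + | ==

Converged values:
  [0] ⊤
  [1] +
  [2] ⊤
  [3] +
  [4] ⊤
  [5] ⊤
  [6] ⊤

11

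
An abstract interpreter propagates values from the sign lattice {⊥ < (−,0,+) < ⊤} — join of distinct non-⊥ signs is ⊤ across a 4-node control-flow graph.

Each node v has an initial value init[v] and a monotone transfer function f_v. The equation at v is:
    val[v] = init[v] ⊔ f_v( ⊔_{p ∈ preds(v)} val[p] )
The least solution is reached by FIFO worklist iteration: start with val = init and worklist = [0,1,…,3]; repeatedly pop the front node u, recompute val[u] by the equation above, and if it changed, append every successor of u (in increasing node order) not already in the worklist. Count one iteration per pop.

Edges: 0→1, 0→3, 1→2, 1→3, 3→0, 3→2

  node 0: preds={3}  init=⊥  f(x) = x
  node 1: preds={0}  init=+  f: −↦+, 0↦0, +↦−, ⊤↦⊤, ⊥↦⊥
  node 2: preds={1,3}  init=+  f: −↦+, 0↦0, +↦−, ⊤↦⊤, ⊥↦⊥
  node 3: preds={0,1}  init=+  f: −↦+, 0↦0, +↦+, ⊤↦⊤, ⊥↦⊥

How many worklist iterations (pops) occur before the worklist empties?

8

Trace (8 dequeues):
  [1] u=0 | in + | out + | prev ⊥ | push {}
  [2] u=1 | in + | out ⊤ | prev + | push {}
  [3] u=2 | in ⊤ | out ⊤ | prev + | push {}
  [4] u=3 | in ⊤ | out ⊤ | prev + | push {0,2}
  [5] u=0 | in ⊤ | out ⊤ | prev + | push {1,3}
  [6] u=2 | in ⊤ | out ⊤ | ==
  [7] u=1 | in ⊤ | out ⊤ | ==
  [8] u=3 | in ⊤ | out ⊤ | ==

Converged values:
  [0] ⊤
  [1] ⊤
  [2] ⊤
  [3] ⊤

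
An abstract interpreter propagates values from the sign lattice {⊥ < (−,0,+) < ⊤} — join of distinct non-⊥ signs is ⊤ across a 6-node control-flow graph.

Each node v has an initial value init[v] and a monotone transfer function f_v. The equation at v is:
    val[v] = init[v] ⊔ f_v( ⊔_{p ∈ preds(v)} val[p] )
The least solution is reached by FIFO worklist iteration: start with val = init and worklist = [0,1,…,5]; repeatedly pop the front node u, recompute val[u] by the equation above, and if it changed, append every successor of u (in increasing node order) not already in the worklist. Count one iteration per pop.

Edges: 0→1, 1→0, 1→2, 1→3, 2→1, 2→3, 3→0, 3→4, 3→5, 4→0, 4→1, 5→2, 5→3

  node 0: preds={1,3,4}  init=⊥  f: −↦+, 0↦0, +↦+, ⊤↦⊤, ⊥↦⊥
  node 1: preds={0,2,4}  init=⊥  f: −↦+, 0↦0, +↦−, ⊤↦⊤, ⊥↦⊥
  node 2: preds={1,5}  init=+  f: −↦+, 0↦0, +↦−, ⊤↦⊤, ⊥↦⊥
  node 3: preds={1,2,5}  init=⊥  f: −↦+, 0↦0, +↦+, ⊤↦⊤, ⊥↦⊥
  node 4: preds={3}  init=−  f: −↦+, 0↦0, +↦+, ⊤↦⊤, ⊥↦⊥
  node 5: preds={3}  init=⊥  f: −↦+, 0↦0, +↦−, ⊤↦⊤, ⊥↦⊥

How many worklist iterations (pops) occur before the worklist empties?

Iteration log — 10 steps:
  step 1. node 0  ⊔preds=−  new=+  old=⊥  +wl: 
  step 2. node 1  ⊔preds=⊤  new=⊤  old=⊥  +wl: 0
  step 3. node 2  ⊔preds=⊤  new=⊤  old=+  +wl: 1
  step 4. node 3  ⊔preds=⊤  new=⊤  old=⊥  +wl: 
  step 5. node 4  ⊔preds=⊤  new=⊤  old=−  +wl: 
  step 6. node 5  ⊔preds=⊤  new=⊤  old=⊥  +wl: 2,3
  step 7. node 0  ⊔preds=⊤  new=⊤  old=+  +wl: 
  step 8. node 1  ⊔preds=⊤  new=⊤  stable
  step 9. node 2  ⊔preds=⊤  new=⊤  stable
  step 10. node 3  ⊔preds=⊤  new=⊤  stable

Least fixpoint reached:
  node 0: ⊤
  node 1: ⊤
  node 2: ⊤
  node 3: ⊤
  node 4: ⊤
  node 5: ⊤

10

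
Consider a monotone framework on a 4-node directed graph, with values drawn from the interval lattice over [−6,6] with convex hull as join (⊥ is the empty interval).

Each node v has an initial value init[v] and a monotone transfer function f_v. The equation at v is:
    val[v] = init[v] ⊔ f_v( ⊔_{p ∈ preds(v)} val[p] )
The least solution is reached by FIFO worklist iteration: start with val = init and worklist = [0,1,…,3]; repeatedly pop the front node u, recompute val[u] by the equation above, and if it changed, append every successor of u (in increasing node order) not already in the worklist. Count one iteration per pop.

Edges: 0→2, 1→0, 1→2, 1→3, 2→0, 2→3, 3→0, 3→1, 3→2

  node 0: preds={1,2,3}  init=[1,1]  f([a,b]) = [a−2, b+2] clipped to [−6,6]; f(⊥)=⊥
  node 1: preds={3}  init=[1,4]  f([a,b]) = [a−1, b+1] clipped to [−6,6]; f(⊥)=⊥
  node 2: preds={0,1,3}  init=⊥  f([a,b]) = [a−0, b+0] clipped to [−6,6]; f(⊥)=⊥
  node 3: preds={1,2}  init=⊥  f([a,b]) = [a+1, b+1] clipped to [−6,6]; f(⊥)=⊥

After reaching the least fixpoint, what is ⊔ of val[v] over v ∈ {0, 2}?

[-6,6]

Trace (23 dequeues):
  [1] u=0 | in [1,4] | out [-1,6] | prev [1,1] | push {}
  [2] u=1 | in ⊥ | out [1,4] | ==
  [3] u=2 | in [-1,6] | out [-1,6] | prev ⊥ | push {0}
  [4] u=3 | in [-1,6] | out [0,6] | prev ⊥ | push {1,2}
  [5] u=0 | in [-1,6] | out [-3,6] | prev [-1,6] | push {}
  [6] u=1 | in [0,6] | out [-1,6] | prev [1,4] | push {0,3}
  [7] u=2 | in [-3,6] | out [-3,6] | prev [-1,6] | push {}
  [8] u=0 | in [-3,6] | out [-5,6] | prev [-3,6] | push {2}
  [9] u=3 | in [-3,6] | out [-2,6] | prev [0,6] | push {0,1}
  [10] u=2 | in [-5,6] | out [-5,6] | prev [-3,6] | push {3}
  [11] u=0 | in [-5,6] | out [-6,6] | prev [-5,6] | push {2}
  [12] u=1 | in [-2,6] | out [-3,6] | prev [-1,6] | push {0}
  [13] u=3 | in [-5,6] | out [-4,6] | prev [-2,6] | push {1}
  [14] u=2 | in [-6,6] | out [-6,6] | prev [-5,6] | push {3}
  [15] u=0 | in [-6,6] | out [-6,6] | ==
  [16] u=1 | in [-4,6] | out [-5,6] | prev [-3,6] | push {0,2}
  [17] u=3 | in [-6,6] | out [-5,6] | prev [-4,6] | push {1}
  [18] u=0 | in [-6,6] | out [-6,6] | ==
  [19] u=2 | in [-6,6] | out [-6,6] | ==
  [20] u=1 | in [-5,6] | out [-6,6] | prev [-5,6] | push {0,2,3}
  [21] u=0 | in [-6,6] | out [-6,6] | ==
  [22] u=2 | in [-6,6] | out [-6,6] | ==
  [23] u=3 | in [-6,6] | out [-5,6] | ==

Converged values:
  [0] [-6,6]
  [1] [-6,6]
  [2] [-6,6]
  [3] [-5,6]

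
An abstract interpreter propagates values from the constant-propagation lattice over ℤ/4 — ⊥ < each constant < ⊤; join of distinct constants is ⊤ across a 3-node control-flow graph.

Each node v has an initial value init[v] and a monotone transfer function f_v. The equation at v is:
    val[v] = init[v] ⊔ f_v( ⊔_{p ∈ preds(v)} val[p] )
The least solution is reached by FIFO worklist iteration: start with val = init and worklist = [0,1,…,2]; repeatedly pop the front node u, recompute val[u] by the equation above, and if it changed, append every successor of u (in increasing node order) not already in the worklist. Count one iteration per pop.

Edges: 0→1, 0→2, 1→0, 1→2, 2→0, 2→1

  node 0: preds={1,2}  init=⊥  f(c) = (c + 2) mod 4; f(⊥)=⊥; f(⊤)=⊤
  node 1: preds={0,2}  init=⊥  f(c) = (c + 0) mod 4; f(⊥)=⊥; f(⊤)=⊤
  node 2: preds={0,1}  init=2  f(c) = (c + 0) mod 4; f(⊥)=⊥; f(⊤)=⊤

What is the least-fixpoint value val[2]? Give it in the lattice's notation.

⊤

Trace (6 dequeues):
  [1] u=0 | in 2 | out 0 | prev ⊥ | push {}
  [2] u=1 | in ⊤ | out ⊤ | prev ⊥ | push {0}
  [3] u=2 | in ⊤ | out ⊤ | prev 2 | push {1}
  [4] u=0 | in ⊤ | out ⊤ | prev 0 | push {2}
  [5] u=1 | in ⊤ | out ⊤ | ==
  [6] u=2 | in ⊤ | out ⊤ | ==

Converged values:
  [0] ⊤
  [1] ⊤
  [2] ⊤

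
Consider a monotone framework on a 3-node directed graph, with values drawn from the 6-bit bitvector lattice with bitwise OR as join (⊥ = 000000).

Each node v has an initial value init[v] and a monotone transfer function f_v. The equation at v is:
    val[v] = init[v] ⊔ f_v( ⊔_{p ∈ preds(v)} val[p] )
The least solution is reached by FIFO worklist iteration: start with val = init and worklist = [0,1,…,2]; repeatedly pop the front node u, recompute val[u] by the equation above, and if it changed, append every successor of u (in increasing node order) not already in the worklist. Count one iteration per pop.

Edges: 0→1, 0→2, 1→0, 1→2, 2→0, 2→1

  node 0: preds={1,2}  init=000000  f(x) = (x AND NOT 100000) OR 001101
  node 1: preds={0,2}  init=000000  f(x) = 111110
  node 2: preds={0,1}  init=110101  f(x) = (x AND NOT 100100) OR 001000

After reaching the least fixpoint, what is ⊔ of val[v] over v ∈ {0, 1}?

111111

Iteration log — 6 steps:
  step 1. node 0  ⊔preds=110101  new=011101  old=000000  +wl: 
  step 2. node 1  ⊔preds=111101  new=111110  old=000000  +wl: 0
  step 3. node 2  ⊔preds=111111  new=111111  old=110101  +wl: 1
  step 4. node 0  ⊔preds=111111  new=011111  old=011101  +wl: 2
  step 5. node 1  ⊔preds=111111  new=111110  stable
  step 6. node 2  ⊔preds=111111  new=111111  stable

Least fixpoint reached:
  node 0: 011111
  node 1: 111110
  node 2: 111111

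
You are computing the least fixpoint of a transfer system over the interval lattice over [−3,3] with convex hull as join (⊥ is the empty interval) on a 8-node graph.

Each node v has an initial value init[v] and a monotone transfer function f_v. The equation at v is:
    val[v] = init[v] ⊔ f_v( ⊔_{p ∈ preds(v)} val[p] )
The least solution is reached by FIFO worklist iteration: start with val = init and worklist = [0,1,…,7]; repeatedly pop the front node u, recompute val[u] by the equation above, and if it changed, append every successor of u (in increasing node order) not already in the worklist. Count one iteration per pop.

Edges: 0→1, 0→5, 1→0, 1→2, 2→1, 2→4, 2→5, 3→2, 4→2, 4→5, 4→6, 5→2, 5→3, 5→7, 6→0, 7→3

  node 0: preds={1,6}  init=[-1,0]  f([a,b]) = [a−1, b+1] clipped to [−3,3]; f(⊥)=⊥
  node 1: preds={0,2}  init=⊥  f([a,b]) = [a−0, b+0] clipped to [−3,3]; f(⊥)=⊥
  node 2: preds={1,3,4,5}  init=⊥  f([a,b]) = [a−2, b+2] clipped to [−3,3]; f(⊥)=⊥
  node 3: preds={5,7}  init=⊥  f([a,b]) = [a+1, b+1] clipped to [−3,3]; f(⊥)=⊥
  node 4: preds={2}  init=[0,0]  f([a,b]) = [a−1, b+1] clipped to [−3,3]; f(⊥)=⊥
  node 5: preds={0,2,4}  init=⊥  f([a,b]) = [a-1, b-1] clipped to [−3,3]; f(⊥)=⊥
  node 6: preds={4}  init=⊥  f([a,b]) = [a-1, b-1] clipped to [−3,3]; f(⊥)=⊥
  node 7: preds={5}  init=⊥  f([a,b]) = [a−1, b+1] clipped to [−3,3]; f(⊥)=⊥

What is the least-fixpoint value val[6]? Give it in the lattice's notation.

Trace (17 dequeues):
  [1] u=0 | in ⊥ | out [-1,0] | ==
  [2] u=1 | in [-1,0] | out [-1,0] | prev ⊥ | push {0}
  [3] u=2 | in [-1,0] | out [-3,2] | prev ⊥ | push {1}
  [4] u=3 | in ⊥ | out ⊥ | ==
  [5] u=4 | in [-3,2] | out [-3,3] | prev [0,0] | push {2}
  [6] u=5 | in [-3,3] | out [-3,2] | prev ⊥ | push {3}
  [7] u=6 | in [-3,3] | out [-3,2] | prev ⊥ | push {}
  [8] u=7 | in [-3,2] | out [-3,3] | prev ⊥ | push {}
  [9] u=0 | in [-3,2] | out [-3,3] | prev [-1,0] | push {5}
  [10] u=1 | in [-3,3] | out [-3,3] | prev [-1,0] | push {0}
  [11] u=2 | in [-3,3] | out [-3,3] | prev [-3,2] | push {1,4}
  [12] u=3 | in [-3,3] | out [-2,3] | prev ⊥ | push {2}
  [13] u=5 | in [-3,3] | out [-3,2] | ==
  [14] u=0 | in [-3,3] | out [-3,3] | ==
  [15] u=1 | in [-3,3] | out [-3,3] | ==
  [16] u=4 | in [-3,3] | out [-3,3] | ==
  [17] u=2 | in [-3,3] | out [-3,3] | ==

Converged values:
  [0] [-3,3]
  [1] [-3,3]
  [2] [-3,3]
  [3] [-2,3]
  [4] [-3,3]
  [5] [-3,2]
  [6] [-3,2]
  [7] [-3,3]

[-3,2]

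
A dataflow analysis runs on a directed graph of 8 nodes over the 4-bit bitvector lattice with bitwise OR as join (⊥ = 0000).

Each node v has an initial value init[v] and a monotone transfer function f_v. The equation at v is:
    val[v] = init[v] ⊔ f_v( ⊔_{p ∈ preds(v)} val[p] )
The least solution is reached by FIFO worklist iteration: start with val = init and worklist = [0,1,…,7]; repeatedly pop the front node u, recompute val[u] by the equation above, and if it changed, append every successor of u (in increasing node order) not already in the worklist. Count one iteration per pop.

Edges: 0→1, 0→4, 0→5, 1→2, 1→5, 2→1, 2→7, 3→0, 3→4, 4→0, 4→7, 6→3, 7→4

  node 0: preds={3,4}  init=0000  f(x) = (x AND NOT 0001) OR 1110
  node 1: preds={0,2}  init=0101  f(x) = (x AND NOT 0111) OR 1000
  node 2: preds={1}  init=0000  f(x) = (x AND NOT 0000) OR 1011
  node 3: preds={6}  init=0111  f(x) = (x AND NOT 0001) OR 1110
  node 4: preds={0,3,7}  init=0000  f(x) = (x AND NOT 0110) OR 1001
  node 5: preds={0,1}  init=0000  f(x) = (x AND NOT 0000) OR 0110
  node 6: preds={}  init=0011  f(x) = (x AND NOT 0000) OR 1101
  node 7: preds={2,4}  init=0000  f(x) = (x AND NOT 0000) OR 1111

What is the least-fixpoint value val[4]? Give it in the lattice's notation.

1001

Iteration log — 12 steps:
  step 1. node 0  ⊔preds=0111  new=1110  old=0000  +wl: 
  step 2. node 1  ⊔preds=1110  new=1101  old=0101  +wl: 
  step 3. node 2  ⊔preds=1101  new=1111  old=0000  +wl: 1
  step 4. node 3  ⊔preds=0011  new=1111  old=0111  +wl: 0
  step 5. node 4  ⊔preds=1111  new=1001  old=0000  +wl: 
  step 6. node 5  ⊔preds=1111  new=1111  old=0000  +wl: 
  step 7. node 6  ⊔preds=0000  new=1111  old=0011  +wl: 3
  step 8. node 7  ⊔preds=1111  new=1111  old=0000  +wl: 4
  step 9. node 1  ⊔preds=1111  new=1101  stable
  step 10. node 0  ⊔preds=1111  new=1110  stable
  step 11. node 3  ⊔preds=1111  new=1111  stable
  step 12. node 4  ⊔preds=1111  new=1001  stable

Least fixpoint reached:
  node 0: 1110
  node 1: 1101
  node 2: 1111
  node 3: 1111
  node 4: 1001
  node 5: 1111
  node 6: 1111
  node 7: 1111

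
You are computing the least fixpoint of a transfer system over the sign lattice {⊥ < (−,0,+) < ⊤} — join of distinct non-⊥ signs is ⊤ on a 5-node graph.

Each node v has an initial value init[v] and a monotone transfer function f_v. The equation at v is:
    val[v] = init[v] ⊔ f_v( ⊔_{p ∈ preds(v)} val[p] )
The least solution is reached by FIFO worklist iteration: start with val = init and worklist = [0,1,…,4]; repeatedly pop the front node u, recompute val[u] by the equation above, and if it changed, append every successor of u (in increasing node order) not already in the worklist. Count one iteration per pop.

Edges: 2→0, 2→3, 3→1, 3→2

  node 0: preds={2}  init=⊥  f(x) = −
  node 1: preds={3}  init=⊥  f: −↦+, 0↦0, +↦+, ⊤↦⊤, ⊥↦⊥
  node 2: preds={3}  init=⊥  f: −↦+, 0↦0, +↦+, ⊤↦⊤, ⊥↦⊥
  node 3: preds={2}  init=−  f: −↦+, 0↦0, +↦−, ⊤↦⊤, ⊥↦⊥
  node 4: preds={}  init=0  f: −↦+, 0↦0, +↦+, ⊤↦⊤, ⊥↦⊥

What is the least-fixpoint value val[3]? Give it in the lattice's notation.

Trace (6 dequeues):
  [1] u=0 | in ⊥ | out − | prev ⊥ | push {}
  [2] u=1 | in − | out + | prev ⊥ | push {}
  [3] u=2 | in − | out + | prev ⊥ | push {0}
  [4] u=3 | in + | out − | ==
  [5] u=4 | in ⊥ | out 0 | ==
  [6] u=0 | in + | out − | ==

Converged values:
  [0] −
  [1] +
  [2] +
  [3] −
  [4] 0

−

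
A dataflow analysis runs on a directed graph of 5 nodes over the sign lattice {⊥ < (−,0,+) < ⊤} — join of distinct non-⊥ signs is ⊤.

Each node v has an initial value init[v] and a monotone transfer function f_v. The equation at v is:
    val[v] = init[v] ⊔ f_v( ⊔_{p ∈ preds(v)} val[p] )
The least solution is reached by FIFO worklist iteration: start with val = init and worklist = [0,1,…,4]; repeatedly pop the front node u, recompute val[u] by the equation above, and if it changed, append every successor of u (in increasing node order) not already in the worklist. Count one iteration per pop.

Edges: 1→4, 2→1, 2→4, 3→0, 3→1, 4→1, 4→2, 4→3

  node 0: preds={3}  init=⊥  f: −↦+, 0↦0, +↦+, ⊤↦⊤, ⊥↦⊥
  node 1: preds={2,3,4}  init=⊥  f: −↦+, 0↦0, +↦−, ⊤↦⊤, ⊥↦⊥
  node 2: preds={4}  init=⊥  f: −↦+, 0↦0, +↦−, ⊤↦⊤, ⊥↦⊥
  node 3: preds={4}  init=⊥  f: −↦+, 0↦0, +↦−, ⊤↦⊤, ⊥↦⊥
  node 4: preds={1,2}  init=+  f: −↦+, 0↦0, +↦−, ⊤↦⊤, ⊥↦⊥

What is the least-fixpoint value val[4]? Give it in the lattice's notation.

⊤

Iteration log — 14 steps:
  step 1. node 0  ⊔preds=⊥  new=⊥  stable
  step 2. node 1  ⊔preds=+  new=−  old=⊥  +wl: 
  step 3. node 2  ⊔preds=+  new=−  old=⊥  +wl: 1
  step 4. node 3  ⊔preds=+  new=−  old=⊥  +wl: 0
  step 5. node 4  ⊔preds=−  new=+  stable
  step 6. node 1  ⊔preds=⊤  new=⊤  old=−  +wl: 4
  step 7. node 0  ⊔preds=−  new=+  old=⊥  +wl: 
  step 8. node 4  ⊔preds=⊤  new=⊤  old=+  +wl: 1,2,3
  step 9. node 1  ⊔preds=⊤  new=⊤  stable
  step 10. node 2  ⊔preds=⊤  new=⊤  old=−  +wl: 1,4
  step 11. node 3  ⊔preds=⊤  new=⊤  old=−  +wl: 0
  step 12. node 1  ⊔preds=⊤  new=⊤  stable
  step 13. node 4  ⊔preds=⊤  new=⊤  stable
  step 14. node 0  ⊔preds=⊤  new=⊤  old=+  +wl: 

Least fixpoint reached:
  node 0: ⊤
  node 1: ⊤
  node 2: ⊤
  node 3: ⊤
  node 4: ⊤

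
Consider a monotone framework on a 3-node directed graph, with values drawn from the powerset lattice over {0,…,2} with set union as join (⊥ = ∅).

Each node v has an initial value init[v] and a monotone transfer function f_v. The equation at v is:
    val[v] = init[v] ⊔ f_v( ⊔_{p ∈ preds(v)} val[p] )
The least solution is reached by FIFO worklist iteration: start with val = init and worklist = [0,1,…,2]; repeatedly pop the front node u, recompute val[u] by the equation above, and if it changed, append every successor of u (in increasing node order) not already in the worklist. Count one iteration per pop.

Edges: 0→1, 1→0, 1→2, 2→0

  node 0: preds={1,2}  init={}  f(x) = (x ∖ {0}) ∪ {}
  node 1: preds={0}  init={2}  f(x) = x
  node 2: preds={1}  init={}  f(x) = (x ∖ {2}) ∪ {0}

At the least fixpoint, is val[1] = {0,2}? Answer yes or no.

no

Iteration log — 4 steps:
  step 1. node 0  ⊔preds={2}  new={2}  old={}  +wl: 
  step 2. node 1  ⊔preds={2}  new={2}  stable
  step 3. node 2  ⊔preds={2}  new={0}  old={}  +wl: 0
  step 4. node 0  ⊔preds={0,2}  new={2}  stable

Least fixpoint reached:
  node 0: {2}
  node 1: {2}
  node 2: {0}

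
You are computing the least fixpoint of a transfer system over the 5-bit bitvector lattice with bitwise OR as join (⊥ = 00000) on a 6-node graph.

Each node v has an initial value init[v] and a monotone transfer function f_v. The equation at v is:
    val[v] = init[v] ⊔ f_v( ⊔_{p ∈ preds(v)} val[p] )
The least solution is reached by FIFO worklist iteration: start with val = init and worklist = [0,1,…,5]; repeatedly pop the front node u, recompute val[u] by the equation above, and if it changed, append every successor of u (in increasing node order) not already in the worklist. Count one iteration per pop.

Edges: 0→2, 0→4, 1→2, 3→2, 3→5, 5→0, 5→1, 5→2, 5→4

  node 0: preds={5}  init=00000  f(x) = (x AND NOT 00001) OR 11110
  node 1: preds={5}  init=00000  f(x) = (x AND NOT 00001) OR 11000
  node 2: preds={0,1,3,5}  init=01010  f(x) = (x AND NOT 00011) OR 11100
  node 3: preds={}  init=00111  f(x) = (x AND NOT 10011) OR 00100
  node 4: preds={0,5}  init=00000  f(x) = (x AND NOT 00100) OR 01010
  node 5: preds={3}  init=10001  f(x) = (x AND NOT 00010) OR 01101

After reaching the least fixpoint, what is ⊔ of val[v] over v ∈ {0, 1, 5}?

11111

Worklist (10 pops):
  #1 pop 0: in=10001 → 11110 (was 00000); enqueue []
  #2 pop 1: in=10001 → 11000 (was 00000); enqueue []
  #3 pop 2: in=11111 → 11110 (was 01010); enqueue []
  #4 pop 3: in=00000 → 00111 (no change)
  #5 pop 4: in=11111 → 11011 (was 00000); enqueue []
  #6 pop 5: in=00111 → 11101 (was 10001); enqueue [0,1,2,4]
  #7 pop 0: in=11101 → 11110 (no change)
  #8 pop 1: in=11101 → 11100 (was 11000); enqueue []
  #9 pop 2: in=11111 → 11110 (no change)
  #10 pop 4: in=11111 → 11011 (no change)

Fixpoint:
  val[0] = 11110
  val[1] = 11100
  val[2] = 11110
  val[3] = 00111
  val[4] = 11011
  val[5] = 11101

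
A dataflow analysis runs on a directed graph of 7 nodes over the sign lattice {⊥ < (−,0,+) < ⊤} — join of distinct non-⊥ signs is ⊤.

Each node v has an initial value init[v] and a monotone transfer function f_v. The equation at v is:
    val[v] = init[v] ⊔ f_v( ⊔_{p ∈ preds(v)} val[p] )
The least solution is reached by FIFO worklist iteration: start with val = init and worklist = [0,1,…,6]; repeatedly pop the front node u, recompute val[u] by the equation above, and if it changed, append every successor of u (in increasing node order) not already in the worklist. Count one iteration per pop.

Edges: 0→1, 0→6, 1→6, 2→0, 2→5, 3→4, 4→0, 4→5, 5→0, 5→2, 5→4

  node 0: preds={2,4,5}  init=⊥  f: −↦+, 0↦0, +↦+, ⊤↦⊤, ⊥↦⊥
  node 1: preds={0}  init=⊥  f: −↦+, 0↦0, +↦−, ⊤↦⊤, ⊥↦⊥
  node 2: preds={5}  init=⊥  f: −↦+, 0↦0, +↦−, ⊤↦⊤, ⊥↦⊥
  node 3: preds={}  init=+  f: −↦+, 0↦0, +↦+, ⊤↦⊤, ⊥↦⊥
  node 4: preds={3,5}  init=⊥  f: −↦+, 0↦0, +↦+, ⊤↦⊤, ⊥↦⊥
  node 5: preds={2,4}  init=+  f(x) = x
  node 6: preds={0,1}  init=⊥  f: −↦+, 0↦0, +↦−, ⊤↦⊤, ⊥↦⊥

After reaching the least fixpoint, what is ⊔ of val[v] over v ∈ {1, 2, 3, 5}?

Worklist (14 pops):
  #1 pop 0: in=+ → + (was ⊥); enqueue []
  #2 pop 1: in=+ → − (was ⊥); enqueue []
  #3 pop 2: in=+ → − (was ⊥); enqueue [0]
  #4 pop 3: in=⊥ → + (no change)
  #5 pop 4: in=+ → + (was ⊥); enqueue []
  #6 pop 5: in=⊤ → ⊤ (was +); enqueue [2,4]
  #7 pop 6: in=⊤ → ⊤ (was ⊥); enqueue []
  #8 pop 0: in=⊤ → ⊤ (was +); enqueue [1,6]
  #9 pop 2: in=⊤ → ⊤ (was −); enqueue [0,5]
  #10 pop 4: in=⊤ → ⊤ (was +); enqueue []
  #11 pop 1: in=⊤ → ⊤ (was −); enqueue []
  #12 pop 6: in=⊤ → ⊤ (no change)
  #13 pop 0: in=⊤ → ⊤ (no change)
  #14 pop 5: in=⊤ → ⊤ (no change)

Fixpoint:
  val[0] = ⊤
  val[1] = ⊤
  val[2] = ⊤
  val[3] = +
  val[4] = ⊤
  val[5] = ⊤
  val[6] = ⊤

⊤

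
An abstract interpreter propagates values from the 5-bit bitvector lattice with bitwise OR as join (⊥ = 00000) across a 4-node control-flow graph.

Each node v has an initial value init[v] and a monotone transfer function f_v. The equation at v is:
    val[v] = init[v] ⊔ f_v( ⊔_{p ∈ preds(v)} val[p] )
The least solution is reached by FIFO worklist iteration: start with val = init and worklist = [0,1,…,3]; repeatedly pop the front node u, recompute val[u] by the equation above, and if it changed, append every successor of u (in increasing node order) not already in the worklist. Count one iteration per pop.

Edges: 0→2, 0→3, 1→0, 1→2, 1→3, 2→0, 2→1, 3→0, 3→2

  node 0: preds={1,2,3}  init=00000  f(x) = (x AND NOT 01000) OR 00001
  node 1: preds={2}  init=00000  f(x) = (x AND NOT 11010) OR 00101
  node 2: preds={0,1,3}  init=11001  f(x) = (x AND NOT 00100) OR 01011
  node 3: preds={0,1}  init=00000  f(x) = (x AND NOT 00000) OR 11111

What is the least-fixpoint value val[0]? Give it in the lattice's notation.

10111

Iteration log — 8 steps:
  step 1. node 0  ⊔preds=11001  new=10001  old=00000  +wl: 
  step 2. node 1  ⊔preds=11001  new=00101  old=00000  +wl: 0
  step 3. node 2  ⊔preds=10101  new=11011  old=11001  +wl: 1
  step 4. node 3  ⊔preds=10101  new=11111  old=00000  +wl: 2
  step 5. node 0  ⊔preds=11111  new=10111  old=10001  +wl: 3
  step 6. node 1  ⊔preds=11011  new=00101  stable
  step 7. node 2  ⊔preds=11111  new=11011  stable
  step 8. node 3  ⊔preds=10111  new=11111  stable

Least fixpoint reached:
  node 0: 10111
  node 1: 00101
  node 2: 11011
  node 3: 11111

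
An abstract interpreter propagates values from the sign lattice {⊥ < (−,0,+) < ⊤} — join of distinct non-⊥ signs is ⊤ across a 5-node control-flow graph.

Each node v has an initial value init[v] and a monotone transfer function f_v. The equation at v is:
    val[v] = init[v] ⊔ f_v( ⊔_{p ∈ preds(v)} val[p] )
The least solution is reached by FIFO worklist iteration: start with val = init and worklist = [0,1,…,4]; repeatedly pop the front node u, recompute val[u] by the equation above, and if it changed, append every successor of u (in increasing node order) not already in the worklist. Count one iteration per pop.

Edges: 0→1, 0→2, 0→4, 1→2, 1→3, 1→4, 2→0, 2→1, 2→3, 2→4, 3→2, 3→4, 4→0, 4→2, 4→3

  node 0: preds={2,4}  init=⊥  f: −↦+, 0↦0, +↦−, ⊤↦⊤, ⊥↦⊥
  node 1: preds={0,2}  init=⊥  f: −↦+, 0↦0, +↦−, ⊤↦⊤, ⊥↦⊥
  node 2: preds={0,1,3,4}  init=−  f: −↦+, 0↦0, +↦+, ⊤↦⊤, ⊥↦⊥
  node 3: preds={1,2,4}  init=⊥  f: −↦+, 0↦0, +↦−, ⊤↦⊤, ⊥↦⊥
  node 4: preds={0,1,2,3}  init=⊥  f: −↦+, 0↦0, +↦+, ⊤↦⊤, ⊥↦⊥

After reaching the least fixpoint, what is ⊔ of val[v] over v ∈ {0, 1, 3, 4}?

Worklist (10 pops):
  #1 pop 0: in=− → + (was ⊥); enqueue []
  #2 pop 1: in=⊤ → ⊤ (was ⊥); enqueue []
  #3 pop 2: in=⊤ → ⊤ (was −); enqueue [0,1]
  #4 pop 3: in=⊤ → ⊤ (was ⊥); enqueue [2]
  #5 pop 4: in=⊤ → ⊤ (was ⊥); enqueue [3]
  #6 pop 0: in=⊤ → ⊤ (was +); enqueue [4]
  #7 pop 1: in=⊤ → ⊤ (no change)
  #8 pop 2: in=⊤ → ⊤ (no change)
  #9 pop 3: in=⊤ → ⊤ (no change)
  #10 pop 4: in=⊤ → ⊤ (no change)

Fixpoint:
  val[0] = ⊤
  val[1] = ⊤
  val[2] = ⊤
  val[3] = ⊤
  val[4] = ⊤

⊤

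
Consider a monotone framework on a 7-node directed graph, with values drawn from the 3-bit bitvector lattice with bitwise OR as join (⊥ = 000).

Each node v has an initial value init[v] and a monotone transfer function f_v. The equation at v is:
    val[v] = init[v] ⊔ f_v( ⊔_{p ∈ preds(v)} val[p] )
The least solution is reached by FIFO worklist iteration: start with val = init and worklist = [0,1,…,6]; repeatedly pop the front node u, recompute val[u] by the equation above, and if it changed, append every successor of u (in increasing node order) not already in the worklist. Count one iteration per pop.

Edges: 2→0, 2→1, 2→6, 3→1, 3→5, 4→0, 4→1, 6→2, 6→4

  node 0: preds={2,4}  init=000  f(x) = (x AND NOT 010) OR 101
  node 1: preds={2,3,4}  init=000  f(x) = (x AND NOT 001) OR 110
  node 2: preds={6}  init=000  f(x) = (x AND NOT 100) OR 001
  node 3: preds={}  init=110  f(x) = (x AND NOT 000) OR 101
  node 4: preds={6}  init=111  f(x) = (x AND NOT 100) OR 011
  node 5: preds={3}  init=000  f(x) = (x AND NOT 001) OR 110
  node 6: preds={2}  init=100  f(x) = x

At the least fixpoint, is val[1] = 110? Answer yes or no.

yes

Worklist (11 pops):
  #1 pop 0: in=111 → 101 (was 000); enqueue []
  #2 pop 1: in=111 → 110 (was 000); enqueue []
  #3 pop 2: in=100 → 001 (was 000); enqueue [0,1]
  #4 pop 3: in=000 → 111 (was 110); enqueue []
  #5 pop 4: in=100 → 111 (no change)
  #6 pop 5: in=111 → 110 (was 000); enqueue []
  #7 pop 6: in=001 → 101 (was 100); enqueue [2,4]
  #8 pop 0: in=111 → 101 (no change)
  #9 pop 1: in=111 → 110 (no change)
  #10 pop 2: in=101 → 001 (no change)
  #11 pop 4: in=101 → 111 (no change)

Fixpoint:
  val[0] = 101
  val[1] = 110
  val[2] = 001
  val[3] = 111
  val[4] = 111
  val[5] = 110
  val[6] = 101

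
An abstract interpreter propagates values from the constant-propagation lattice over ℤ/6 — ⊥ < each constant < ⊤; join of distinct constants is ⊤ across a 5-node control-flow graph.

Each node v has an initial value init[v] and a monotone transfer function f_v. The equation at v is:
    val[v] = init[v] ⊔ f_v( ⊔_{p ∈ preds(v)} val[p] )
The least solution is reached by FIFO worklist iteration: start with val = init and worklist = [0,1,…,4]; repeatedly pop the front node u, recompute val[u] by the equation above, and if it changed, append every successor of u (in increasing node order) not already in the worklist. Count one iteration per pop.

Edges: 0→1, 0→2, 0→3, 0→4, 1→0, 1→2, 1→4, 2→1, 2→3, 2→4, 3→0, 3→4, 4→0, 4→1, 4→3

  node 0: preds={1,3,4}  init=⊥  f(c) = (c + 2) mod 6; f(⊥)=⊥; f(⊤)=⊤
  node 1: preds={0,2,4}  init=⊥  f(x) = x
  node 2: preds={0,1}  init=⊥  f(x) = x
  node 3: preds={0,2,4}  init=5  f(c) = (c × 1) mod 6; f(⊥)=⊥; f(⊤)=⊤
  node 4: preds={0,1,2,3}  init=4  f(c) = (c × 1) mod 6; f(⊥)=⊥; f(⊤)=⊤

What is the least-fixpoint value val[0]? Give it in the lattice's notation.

Iteration log — 8 steps:
  step 1. node 0  ⊔preds=⊤  new=⊤  old=⊥  +wl: 
  step 2. node 1  ⊔preds=⊤  new=⊤  old=⊥  +wl: 0
  step 3. node 2  ⊔preds=⊤  new=⊤  old=⊥  +wl: 1
  step 4. node 3  ⊔preds=⊤  new=⊤  old=5  +wl: 
  step 5. node 4  ⊔preds=⊤  new=⊤  old=4  +wl: 3
  step 6. node 0  ⊔preds=⊤  new=⊤  stable
  step 7. node 1  ⊔preds=⊤  new=⊤  stable
  step 8. node 3  ⊔preds=⊤  new=⊤  stable

Least fixpoint reached:
  node 0: ⊤
  node 1: ⊤
  node 2: ⊤
  node 3: ⊤
  node 4: ⊤

⊤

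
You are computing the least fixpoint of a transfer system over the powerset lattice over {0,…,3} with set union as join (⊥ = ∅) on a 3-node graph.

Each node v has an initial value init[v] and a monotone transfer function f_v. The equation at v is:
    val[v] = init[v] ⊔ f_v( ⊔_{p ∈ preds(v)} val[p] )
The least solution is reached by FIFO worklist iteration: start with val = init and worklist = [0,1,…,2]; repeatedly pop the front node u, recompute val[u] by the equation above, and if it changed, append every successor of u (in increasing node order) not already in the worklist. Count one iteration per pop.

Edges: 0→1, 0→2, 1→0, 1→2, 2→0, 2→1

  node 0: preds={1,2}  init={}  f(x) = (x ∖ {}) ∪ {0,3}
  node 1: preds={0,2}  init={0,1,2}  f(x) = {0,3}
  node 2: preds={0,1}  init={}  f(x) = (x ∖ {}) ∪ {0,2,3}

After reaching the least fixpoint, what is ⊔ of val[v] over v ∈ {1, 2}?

Iteration log — 5 steps:
  step 1. node 0  ⊔preds={0,1,2}  new={0,1,2,3}  old={}  +wl: 
  step 2. node 1  ⊔preds={0,1,2,3}  new={0,1,2,3}  old={0,1,2}  +wl: 0
  step 3. node 2  ⊔preds={0,1,2,3}  new={0,1,2,3}  old={}  +wl: 1
  step 4. node 0  ⊔preds={0,1,2,3}  new={0,1,2,3}  stable
  step 5. node 1  ⊔preds={0,1,2,3}  new={0,1,2,3}  stable

Least fixpoint reached:
  node 0: {0,1,2,3}
  node 1: {0,1,2,3}
  node 2: {0,1,2,3}

{0,1,2,3}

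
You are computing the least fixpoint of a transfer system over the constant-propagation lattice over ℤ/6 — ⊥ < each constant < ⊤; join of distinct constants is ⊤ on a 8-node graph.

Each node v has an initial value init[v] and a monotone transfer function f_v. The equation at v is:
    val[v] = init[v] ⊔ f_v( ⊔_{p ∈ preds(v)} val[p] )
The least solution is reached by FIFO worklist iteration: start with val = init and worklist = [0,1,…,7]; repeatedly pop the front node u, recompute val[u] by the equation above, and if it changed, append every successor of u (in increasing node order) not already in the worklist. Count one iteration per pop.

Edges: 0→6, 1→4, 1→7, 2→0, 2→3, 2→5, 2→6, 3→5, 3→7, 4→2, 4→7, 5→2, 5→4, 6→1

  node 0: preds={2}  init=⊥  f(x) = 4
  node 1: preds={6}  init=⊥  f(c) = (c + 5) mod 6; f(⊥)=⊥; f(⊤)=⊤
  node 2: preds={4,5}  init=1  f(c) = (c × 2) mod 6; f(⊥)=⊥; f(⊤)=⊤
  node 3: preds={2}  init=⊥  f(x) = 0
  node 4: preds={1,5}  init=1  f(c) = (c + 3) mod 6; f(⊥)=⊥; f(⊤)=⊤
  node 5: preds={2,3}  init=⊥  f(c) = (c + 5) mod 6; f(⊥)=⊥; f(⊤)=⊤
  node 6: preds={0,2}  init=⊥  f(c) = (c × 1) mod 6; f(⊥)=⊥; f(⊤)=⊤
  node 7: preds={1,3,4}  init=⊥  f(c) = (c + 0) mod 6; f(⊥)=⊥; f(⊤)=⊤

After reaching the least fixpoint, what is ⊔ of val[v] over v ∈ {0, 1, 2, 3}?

⊤

Iteration log — 15 steps:
  step 1. node 0  ⊔preds=1  new=4  old=⊥  +wl: 
  step 2. node 1  ⊔preds=⊥  new=⊥  stable
  step 3. node 2  ⊔preds=1  new=⊤  old=1  +wl: 0
  step 4. node 3  ⊔preds=⊤  new=0  old=⊥  +wl: 
  step 5. node 4  ⊔preds=⊥  new=1  stable
  step 6. node 5  ⊔preds=⊤  new=⊤  old=⊥  +wl: 2,4
  step 7. node 6  ⊔preds=⊤  new=⊤  old=⊥  +wl: 1
  step 8. node 7  ⊔preds=⊤  new=⊤  old=⊥  +wl: 
  step 9. node 0  ⊔preds=⊤  new=4  stable
  step 10. node 2  ⊔preds=⊤  new=⊤  stable
  step 11. node 4  ⊔preds=⊤  new=⊤  old=1  +wl: 2,7
  step 12. node 1  ⊔preds=⊤  new=⊤  old=⊥  +wl: 4
  step 13. node 2  ⊔preds=⊤  new=⊤  stable
  step 14. node 7  ⊔preds=⊤  new=⊤  stable
  step 15. node 4  ⊔preds=⊤  new=⊤  stable

Least fixpoint reached:
  node 0: 4
  node 1: ⊤
  node 2: ⊤
  node 3: 0
  node 4: ⊤
  node 5: ⊤
  node 6: ⊤
  node 7: ⊤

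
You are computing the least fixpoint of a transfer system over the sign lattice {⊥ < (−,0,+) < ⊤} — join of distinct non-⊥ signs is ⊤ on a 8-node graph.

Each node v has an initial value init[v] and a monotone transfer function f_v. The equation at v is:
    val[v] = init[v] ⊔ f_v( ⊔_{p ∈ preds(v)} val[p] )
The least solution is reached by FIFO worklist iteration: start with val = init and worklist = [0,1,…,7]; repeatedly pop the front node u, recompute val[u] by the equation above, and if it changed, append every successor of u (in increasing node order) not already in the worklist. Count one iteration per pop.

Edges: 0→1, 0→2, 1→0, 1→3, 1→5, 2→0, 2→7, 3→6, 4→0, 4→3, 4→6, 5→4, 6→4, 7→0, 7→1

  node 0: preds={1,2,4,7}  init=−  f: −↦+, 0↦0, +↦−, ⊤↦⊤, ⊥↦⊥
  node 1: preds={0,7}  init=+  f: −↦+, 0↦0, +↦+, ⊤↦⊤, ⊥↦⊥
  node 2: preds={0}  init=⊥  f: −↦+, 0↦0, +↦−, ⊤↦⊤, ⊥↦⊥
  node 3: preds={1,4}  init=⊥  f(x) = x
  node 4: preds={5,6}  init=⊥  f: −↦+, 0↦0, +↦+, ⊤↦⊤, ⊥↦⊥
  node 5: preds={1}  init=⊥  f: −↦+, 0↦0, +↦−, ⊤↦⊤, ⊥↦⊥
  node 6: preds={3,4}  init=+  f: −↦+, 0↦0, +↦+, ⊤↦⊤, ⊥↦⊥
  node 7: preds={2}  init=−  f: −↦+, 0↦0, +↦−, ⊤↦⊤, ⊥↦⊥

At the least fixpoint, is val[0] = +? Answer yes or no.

Worklist (15 pops):
  #1 pop 0: in=⊤ → ⊤ (was −); enqueue []
  #2 pop 1: in=⊤ → ⊤ (was +); enqueue [0]
  #3 pop 2: in=⊤ → ⊤ (was ⊥); enqueue []
  #4 pop 3: in=⊤ → ⊤ (was ⊥); enqueue []
  #5 pop 4: in=+ → + (was ⊥); enqueue [3]
  #6 pop 5: in=⊤ → ⊤ (was ⊥); enqueue [4]
  #7 pop 6: in=⊤ → ⊤ (was +); enqueue []
  #8 pop 7: in=⊤ → ⊤ (was −); enqueue [1]
  #9 pop 0: in=⊤ → ⊤ (no change)
  #10 pop 3: in=⊤ → ⊤ (no change)
  #11 pop 4: in=⊤ → ⊤ (was +); enqueue [0,3,6]
  #12 pop 1: in=⊤ → ⊤ (no change)
  #13 pop 0: in=⊤ → ⊤ (no change)
  #14 pop 3: in=⊤ → ⊤ (no change)
  #15 pop 6: in=⊤ → ⊤ (no change)

Fixpoint:
  val[0] = ⊤
  val[1] = ⊤
  val[2] = ⊤
  val[3] = ⊤
  val[4] = ⊤
  val[5] = ⊤
  val[6] = ⊤
  val[7] = ⊤

no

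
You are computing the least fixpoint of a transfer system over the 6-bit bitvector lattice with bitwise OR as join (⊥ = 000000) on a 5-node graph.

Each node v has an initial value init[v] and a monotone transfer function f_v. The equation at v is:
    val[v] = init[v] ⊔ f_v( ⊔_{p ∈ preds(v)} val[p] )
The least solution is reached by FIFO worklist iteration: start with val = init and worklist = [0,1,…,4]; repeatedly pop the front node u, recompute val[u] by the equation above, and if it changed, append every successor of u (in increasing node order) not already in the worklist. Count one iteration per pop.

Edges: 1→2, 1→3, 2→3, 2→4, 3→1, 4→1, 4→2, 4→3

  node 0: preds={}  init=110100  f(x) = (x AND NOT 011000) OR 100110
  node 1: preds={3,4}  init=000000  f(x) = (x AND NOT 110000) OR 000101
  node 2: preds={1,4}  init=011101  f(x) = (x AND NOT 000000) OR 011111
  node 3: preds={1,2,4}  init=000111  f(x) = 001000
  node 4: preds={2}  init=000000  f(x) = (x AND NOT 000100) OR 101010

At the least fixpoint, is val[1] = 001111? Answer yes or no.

yes

Iteration log — 9 steps:
  step 1. node 0  ⊔preds=000000  new=110110  old=110100  +wl: 
  step 2. node 1  ⊔preds=000111  new=000111  old=000000  +wl: 
  step 3. node 2  ⊔preds=000111  new=011111  old=011101  +wl: 
  step 4. node 3  ⊔preds=011111  new=001111  old=000111  +wl: 1
  step 5. node 4  ⊔preds=011111  new=111011  old=000000  +wl: 2,3
  step 6. node 1  ⊔preds=111111  new=001111  old=000111  +wl: 
  step 7. node 2  ⊔preds=111111  new=111111  old=011111  +wl: 4
  step 8. node 3  ⊔preds=111111  new=001111  stable
  step 9. node 4  ⊔preds=111111  new=111011  stable

Least fixpoint reached:
  node 0: 110110
  node 1: 001111
  node 2: 111111
  node 3: 001111
  node 4: 111011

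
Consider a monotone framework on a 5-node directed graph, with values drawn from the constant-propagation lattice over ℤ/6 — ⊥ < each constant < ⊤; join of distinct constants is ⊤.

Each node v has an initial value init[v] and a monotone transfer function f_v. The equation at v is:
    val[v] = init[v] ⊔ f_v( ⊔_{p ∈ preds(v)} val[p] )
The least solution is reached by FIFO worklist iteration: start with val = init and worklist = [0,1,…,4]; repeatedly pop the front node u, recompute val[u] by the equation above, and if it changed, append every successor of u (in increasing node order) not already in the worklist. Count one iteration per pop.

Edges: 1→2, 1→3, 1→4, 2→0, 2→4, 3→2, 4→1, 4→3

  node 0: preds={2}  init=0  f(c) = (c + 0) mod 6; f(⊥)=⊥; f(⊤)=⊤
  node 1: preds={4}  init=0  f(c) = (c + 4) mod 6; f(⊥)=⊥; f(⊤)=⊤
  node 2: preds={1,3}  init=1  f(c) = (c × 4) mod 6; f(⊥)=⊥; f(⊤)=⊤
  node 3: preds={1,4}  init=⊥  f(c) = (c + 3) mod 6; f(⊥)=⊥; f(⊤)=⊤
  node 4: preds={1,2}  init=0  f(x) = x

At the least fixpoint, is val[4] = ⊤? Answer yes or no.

Iteration log — 9 steps:
  step 1. node 0  ⊔preds=1  new=⊤  old=0  +wl: 
  step 2. node 1  ⊔preds=0  new=⊤  old=0  +wl: 
  step 3. node 2  ⊔preds=⊤  new=⊤  old=1  +wl: 0
  step 4. node 3  ⊔preds=⊤  new=⊤  old=⊥  +wl: 2
  step 5. node 4  ⊔preds=⊤  new=⊤  old=0  +wl: 1,3
  step 6. node 0  ⊔preds=⊤  new=⊤  stable
  step 7. node 2  ⊔preds=⊤  new=⊤  stable
  step 8. node 1  ⊔preds=⊤  new=⊤  stable
  step 9. node 3  ⊔preds=⊤  new=⊤  stable

Least fixpoint reached:
  node 0: ⊤
  node 1: ⊤
  node 2: ⊤
  node 3: ⊤
  node 4: ⊤

yes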